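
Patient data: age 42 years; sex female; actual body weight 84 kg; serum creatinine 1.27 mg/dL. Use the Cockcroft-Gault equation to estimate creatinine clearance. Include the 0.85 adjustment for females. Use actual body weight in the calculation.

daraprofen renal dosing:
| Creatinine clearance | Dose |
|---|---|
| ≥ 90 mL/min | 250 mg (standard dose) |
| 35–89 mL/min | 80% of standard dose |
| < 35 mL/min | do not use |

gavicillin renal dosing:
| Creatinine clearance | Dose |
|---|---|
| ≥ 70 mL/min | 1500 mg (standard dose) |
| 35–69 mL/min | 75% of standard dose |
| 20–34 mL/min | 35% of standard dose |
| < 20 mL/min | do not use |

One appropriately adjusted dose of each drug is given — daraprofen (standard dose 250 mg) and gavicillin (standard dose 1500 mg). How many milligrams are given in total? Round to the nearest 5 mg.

CrCl = (140 − 42) × 84 / (72 × 1.27) × 0.85 = 8232.0 / 91.44 × 0.85 ≈ 76.5 mL/min
CrCl ≈ 77 mL/min.
daraprofen: 35–89 mL/min → 80% of 250 mg = 200 mg.
gavicillin: ≥ 70 mL/min → 100% of 1500 mg = 1500 mg.
Total = 200 + 1500 = 1700 mg.

1700 mg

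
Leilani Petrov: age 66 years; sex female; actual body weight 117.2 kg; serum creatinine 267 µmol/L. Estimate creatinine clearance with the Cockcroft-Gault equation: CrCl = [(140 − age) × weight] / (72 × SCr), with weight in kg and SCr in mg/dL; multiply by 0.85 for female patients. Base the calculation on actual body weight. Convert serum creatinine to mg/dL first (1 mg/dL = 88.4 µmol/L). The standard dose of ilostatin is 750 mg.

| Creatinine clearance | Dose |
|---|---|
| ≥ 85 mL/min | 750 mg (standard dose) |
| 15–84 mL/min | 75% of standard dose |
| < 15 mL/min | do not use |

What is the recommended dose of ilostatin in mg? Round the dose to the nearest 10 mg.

560 mg

SCr = 267 / 88.4 = 3.02 mg/dL
CrCl = (140 − 66) × 117.2 / (72 × 3.02) × 0.85 = 8672.8 / 217.44 × 0.85 ≈ 33.9 mL/min
CrCl ≈ 34 mL/min → bracket 15–84 mL/min.
75% of 750 mg = 562.5 mg → 560 mg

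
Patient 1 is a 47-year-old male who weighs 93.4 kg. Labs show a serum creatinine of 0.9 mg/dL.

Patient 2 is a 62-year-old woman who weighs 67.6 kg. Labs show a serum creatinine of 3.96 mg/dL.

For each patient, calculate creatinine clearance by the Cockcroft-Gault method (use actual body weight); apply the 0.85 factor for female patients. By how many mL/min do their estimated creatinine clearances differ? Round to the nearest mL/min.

Patient 1: CrCl = (140 − 47) × 93.4 / (72 × 0.9) = 8686.2 / 64.80 ≈ 134.0 mL/min
Patient 2: CrCl = (140 − 62) × 67.6 / (72 × 3.96) × 0.85 = 5272.8 / 285.12 × 0.85 ≈ 15.7 mL/min
|134.0 − 15.7| = 118.3 mL/min

118 mL/min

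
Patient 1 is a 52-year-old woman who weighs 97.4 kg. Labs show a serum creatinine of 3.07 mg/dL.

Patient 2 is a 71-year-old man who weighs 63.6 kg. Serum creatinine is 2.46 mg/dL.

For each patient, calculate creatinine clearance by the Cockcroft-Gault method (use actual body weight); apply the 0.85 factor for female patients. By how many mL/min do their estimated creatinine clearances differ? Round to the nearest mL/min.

8 mL/min

Patient 1: CrCl = (140 − 52) × 97.4 / (72 × 3.07) × 0.85 = 8571.2 / 221.04 × 0.85 ≈ 33.0 mL/min
Patient 2: CrCl = (140 − 71) × 63.6 / (72 × 2.46) = 4388.4 / 177.12 ≈ 24.8 mL/min
|33.0 − 24.8| = 8.2 mL/min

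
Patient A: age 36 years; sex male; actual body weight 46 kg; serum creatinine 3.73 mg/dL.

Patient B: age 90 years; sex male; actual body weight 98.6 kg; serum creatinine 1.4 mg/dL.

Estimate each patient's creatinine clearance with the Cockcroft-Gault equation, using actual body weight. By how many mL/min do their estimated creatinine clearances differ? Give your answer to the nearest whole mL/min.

Patient A: CrCl = (140 − 36) × 46 / (72 × 3.73) = 4784.0 / 268.56 ≈ 17.8 mL/min
Patient B: CrCl = (140 − 90) × 98.6 / (72 × 1.4) = 4930.0 / 100.80 ≈ 48.9 mL/min
|17.8 − 48.9| = 31.1 mL/min

31 mL/min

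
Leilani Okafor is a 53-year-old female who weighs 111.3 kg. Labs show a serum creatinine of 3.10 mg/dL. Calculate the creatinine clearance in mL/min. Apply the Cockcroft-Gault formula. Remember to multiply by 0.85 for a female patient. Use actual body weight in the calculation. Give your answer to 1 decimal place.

36.9 mL/min

CrCl = (140 − 53) × 111.3 / (72 × 3.1) × 0.85 = 9683.1 / 223.20 × 0.85 ≈ 36.9 mL/min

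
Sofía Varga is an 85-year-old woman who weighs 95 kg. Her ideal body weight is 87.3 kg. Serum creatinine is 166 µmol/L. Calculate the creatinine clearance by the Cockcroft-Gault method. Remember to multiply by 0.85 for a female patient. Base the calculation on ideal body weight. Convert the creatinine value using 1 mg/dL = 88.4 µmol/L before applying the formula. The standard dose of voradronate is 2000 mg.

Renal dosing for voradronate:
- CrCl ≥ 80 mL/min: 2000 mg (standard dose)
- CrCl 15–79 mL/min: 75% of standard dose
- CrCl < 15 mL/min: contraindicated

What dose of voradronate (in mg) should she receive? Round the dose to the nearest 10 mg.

1500 mg

SCr = 166 / 88.4 = 1.878 mg/dL
CrCl = (140 − 85) × 87.3 / (72 × 1.878) × 0.85 = 4801.5 / 135.22 × 0.85 ≈ 30.2 mL/min
CrCl ≈ 30 mL/min → bracket 15–79 mL/min.
75% of 2000 mg = 1500 mg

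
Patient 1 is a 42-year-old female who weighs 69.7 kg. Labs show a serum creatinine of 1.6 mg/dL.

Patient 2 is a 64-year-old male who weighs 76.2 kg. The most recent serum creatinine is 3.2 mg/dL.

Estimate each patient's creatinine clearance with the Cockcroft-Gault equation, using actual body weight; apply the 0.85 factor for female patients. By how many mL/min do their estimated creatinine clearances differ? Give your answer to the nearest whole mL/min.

Patient 1: CrCl = (140 − 42) × 69.7 / (72 × 1.6) × 0.85 = 6830.6 / 115.20 × 0.85 ≈ 50.4 mL/min
Patient 2: CrCl = (140 − 64) × 76.2 / (72 × 3.2) = 5791.2 / 230.40 ≈ 25.1 mL/min
|50.4 − 25.1| = 25.3 mL/min

25 mL/min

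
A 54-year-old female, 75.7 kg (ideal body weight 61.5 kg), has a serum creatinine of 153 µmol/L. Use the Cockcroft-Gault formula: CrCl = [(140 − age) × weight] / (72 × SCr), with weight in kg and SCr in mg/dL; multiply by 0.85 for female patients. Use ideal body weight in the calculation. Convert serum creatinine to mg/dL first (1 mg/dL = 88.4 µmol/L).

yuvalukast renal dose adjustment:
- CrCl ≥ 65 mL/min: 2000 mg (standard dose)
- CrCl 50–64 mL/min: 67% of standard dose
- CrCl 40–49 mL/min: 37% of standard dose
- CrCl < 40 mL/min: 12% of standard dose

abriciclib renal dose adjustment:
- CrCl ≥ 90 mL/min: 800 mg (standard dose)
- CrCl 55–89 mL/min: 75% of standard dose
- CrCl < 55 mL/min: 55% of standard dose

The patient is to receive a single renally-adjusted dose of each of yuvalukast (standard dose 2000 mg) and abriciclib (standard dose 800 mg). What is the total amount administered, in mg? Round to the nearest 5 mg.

SCr = 153 / 88.4 = 1.731 mg/dL
CrCl = (140 − 54) × 61.5 / (72 × 1.731) × 0.85 = 5289.0 / 124.63 × 0.85 ≈ 36.1 mL/min
CrCl ≈ 36 mL/min.
yuvalukast: < 40 mL/min → 12% of 2000 mg = 240 mg.
abriciclib: < 55 mL/min → 55% of 800 mg = 440 mg.
Total = 240 + 440 = 680 mg.

680 mg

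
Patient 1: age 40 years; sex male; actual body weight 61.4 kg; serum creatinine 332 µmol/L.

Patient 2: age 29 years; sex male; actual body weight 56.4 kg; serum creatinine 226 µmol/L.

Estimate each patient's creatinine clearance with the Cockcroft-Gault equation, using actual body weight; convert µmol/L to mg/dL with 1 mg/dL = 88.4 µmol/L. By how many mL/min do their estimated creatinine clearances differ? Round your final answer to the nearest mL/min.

Patient 1: SCr = 332 / 88.4 = 3.756 mg/dL
Patient 1: CrCl = (140 − 40) × 61.4 / (72 × 3.756) = 6140.0 / 270.43 ≈ 22.7 mL/min
Patient 2: SCr = 226 / 88.4 = 2.557 mg/dL
Patient 2: CrCl = (140 − 29) × 56.4 / (72 × 2.557) = 6260.4 / 184.10 ≈ 34.0 mL/min
|22.7 − 34.0| = 11.3 mL/min

11 mL/min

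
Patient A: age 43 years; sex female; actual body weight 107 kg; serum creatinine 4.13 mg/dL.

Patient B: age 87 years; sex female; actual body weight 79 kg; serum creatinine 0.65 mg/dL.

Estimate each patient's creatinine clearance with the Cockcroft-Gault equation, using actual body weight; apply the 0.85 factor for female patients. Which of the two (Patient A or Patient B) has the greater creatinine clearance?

Patient B

Patient A: CrCl = (140 − 43) × 107 / (72 × 4.13) × 0.85 = 10379.0 / 297.36 × 0.85 ≈ 29.7 mL/min
Patient B: CrCl = (140 − 87) × 79 / (72 × 0.65) × 0.85 = 4187.0 / 46.80 × 0.85 ≈ 76.0 mL/min
29.7 vs 76.0 mL/min → Patient B is higher.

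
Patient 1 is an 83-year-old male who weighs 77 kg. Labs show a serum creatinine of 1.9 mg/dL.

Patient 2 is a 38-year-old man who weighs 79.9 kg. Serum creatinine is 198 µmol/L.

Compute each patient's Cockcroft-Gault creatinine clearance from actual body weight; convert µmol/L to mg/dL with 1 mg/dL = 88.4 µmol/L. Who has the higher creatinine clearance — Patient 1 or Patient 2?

Patient 1: CrCl = (140 − 83) × 77 / (72 × 1.9) = 4389.0 / 136.80 ≈ 32.1 mL/min
Patient 2: SCr = 198 / 88.4 = 2.24 mg/dL
Patient 2: CrCl = (140 − 38) × 79.9 / (72 × 2.24) = 8149.8 / 161.28 ≈ 50.5 mL/min
32.1 vs 50.5 mL/min → Patient 2 is higher.

Patient 2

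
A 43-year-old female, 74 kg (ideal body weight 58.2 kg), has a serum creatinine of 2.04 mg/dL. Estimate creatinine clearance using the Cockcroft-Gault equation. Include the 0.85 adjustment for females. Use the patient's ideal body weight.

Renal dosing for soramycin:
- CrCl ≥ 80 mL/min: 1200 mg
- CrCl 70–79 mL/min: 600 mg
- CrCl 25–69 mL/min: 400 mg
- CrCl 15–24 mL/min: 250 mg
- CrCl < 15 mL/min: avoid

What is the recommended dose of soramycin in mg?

CrCl = (140 − 43) × 58.2 / (72 × 2.04) × 0.85 = 5645.4 / 146.88 × 0.85 ≈ 32.7 mL/min
CrCl ≈ 33 mL/min → bracket 25–69 mL/min.
Dose for this bracket: 400 mg.

400 mg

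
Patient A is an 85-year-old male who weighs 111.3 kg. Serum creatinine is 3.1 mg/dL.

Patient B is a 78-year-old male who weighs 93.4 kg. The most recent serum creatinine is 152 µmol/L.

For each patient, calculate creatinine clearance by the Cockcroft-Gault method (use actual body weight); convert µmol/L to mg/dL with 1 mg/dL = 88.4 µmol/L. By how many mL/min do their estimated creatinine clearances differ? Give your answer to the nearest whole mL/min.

Patient A: CrCl = (140 − 85) × 111.3 / (72 × 3.1) = 6121.5 / 223.20 ≈ 27.4 mL/min
Patient B: SCr = 152 / 88.4 = 1.719 mg/dL
Patient B: CrCl = (140 − 78) × 93.4 / (72 × 1.719) = 5790.8 / 123.77 ≈ 46.8 mL/min
|27.4 − 46.8| = 19.4 mL/min

19 mL/min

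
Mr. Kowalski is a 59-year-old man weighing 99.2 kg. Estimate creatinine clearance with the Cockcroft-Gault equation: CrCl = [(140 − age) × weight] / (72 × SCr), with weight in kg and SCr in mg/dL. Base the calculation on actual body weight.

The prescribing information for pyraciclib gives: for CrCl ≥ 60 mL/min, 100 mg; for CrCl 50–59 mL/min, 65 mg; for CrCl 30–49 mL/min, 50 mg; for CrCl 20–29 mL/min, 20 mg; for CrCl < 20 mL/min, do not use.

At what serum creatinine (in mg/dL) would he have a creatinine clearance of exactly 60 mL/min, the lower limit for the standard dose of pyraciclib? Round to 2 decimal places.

1.86 mg/dL

Standard dose requires CrCl ≥ 60 mL/min.
Set (140 − 59) × 99.2 / (72 × SCr) = 60
SCr = (140 − 59) × 99.2 / (72 × 60) = 1.860 mg/dL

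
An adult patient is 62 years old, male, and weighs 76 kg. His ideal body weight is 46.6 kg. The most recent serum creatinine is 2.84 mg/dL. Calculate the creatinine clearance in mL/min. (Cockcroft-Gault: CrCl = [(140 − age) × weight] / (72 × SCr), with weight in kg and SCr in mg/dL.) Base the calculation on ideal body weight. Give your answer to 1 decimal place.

CrCl = (140 − 62) × 46.6 / (72 × 2.84) = 3634.8 / 204.48 ≈ 17.8 mL/min

17.8 mL/min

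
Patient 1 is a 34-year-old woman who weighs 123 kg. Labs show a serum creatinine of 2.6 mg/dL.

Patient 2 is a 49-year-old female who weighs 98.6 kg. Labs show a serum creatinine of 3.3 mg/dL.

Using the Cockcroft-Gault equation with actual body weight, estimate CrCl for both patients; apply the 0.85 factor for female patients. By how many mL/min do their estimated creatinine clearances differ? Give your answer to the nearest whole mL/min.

27 mL/min

Patient 1: CrCl = (140 − 34) × 123 / (72 × 2.6) × 0.85 = 13038.0 / 187.20 × 0.85 ≈ 59.2 mL/min
Patient 2: CrCl = (140 − 49) × 98.6 / (72 × 3.3) × 0.85 = 8972.6 / 237.60 × 0.85 ≈ 32.1 mL/min
|59.2 − 32.1| = 27.1 mL/min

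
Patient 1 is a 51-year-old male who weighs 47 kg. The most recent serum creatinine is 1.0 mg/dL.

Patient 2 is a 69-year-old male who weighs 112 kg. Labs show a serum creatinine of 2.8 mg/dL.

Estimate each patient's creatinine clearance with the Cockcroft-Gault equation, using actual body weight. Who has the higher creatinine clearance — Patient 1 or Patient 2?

Patient 1

Patient 1: CrCl = (140 − 51) × 47 / (72 × 1) = 4183.0 / 72.00 ≈ 58.1 mL/min
Patient 2: CrCl = (140 − 69) × 112 / (72 × 2.8) = 7952.0 / 201.60 ≈ 39.4 mL/min
58.1 vs 39.4 mL/min → Patient 1 is higher.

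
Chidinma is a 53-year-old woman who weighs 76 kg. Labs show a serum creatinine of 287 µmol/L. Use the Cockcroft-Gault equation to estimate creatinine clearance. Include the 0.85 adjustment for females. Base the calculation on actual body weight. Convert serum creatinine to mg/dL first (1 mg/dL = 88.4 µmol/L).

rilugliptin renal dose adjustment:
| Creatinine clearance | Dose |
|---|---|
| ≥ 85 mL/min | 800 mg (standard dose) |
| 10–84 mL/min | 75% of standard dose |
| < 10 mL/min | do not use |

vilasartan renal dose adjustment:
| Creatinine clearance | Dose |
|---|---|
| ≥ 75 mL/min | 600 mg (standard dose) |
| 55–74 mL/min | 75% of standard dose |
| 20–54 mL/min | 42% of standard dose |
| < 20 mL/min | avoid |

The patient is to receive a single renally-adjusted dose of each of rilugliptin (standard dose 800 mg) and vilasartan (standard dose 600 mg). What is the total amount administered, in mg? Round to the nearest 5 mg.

850 mg

SCr = 287 / 88.4 = 3.247 mg/dL
CrCl = (140 − 53) × 76 / (72 × 3.247) × 0.85 = 6612.0 / 233.78 × 0.85 ≈ 24.0 mL/min
CrCl ≈ 24 mL/min.
rilugliptin: 10–84 mL/min → 75% of 800 mg = 600 mg.
vilasartan: 20–54 mL/min → 42% of 600 mg = 252 mg.
Total = 600 + 252 = 852 mg.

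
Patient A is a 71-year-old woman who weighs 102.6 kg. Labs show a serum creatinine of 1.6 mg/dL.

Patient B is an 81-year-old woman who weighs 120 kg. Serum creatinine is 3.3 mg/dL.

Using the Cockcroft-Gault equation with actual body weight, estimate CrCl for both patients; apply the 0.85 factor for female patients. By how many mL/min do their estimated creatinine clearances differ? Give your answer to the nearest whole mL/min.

27 mL/min

Patient A: CrCl = (140 − 71) × 102.6 / (72 × 1.6) × 0.85 = 7079.4 / 115.20 × 0.85 ≈ 52.2 mL/min
Patient B: CrCl = (140 − 81) × 120 / (72 × 3.3) × 0.85 = 7080.0 / 237.60 × 0.85 ≈ 25.3 mL/min
|52.2 − 25.3| = 26.9 mL/min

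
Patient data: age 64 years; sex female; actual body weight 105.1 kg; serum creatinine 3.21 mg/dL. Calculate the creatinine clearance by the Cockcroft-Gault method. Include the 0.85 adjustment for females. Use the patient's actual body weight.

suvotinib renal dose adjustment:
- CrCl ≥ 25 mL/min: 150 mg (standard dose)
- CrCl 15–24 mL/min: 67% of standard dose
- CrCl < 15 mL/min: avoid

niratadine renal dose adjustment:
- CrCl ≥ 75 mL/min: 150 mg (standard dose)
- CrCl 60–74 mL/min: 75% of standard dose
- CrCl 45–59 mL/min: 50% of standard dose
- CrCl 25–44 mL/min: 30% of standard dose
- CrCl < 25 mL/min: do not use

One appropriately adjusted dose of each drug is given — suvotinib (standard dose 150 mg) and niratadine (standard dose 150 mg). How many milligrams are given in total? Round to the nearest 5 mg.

CrCl = (140 − 64) × 105.1 / (72 × 3.21) × 0.85 = 7987.6 / 231.12 × 0.85 ≈ 29.4 mL/min
CrCl ≈ 29 mL/min.
suvotinib: ≥ 25 mL/min → 100% of 150 mg = 150 mg.
niratadine: 25–44 mL/min → 30% of 150 mg = 45 mg.
Total = 150 + 45 = 195 mg.

195 mg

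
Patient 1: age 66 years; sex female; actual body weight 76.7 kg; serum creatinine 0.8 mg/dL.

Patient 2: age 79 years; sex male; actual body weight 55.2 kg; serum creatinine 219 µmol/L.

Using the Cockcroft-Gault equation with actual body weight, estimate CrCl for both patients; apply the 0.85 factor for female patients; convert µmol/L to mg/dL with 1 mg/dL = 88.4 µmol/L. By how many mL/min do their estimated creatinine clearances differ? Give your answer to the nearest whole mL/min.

Patient 1: CrCl = (140 − 66) × 76.7 / (72 × 0.8) × 0.85 = 5675.8 / 57.60 × 0.85 ≈ 83.8 mL/min
Patient 2: SCr = 219 / 88.4 = 2.477 mg/dL
Patient 2: CrCl = (140 − 79) × 55.2 / (72 × 2.477) = 3367.2 / 178.34 ≈ 18.9 mL/min
|83.8 − 18.9| = 64.9 mL/min

65 mL/min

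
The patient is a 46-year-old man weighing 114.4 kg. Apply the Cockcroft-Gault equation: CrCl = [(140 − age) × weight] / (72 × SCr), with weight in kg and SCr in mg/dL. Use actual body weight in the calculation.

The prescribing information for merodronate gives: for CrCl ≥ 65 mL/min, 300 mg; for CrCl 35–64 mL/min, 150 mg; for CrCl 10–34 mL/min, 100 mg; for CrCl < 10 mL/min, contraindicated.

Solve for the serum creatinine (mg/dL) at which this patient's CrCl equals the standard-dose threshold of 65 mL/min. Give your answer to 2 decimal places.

Standard dose requires CrCl ≥ 65 mL/min.
Set (140 − 46) × 114.4 / (72 × SCr) = 65
SCr = (140 − 46) × 114.4 / (72 × 65) = 2.298 mg/dL

2.30 mg/dL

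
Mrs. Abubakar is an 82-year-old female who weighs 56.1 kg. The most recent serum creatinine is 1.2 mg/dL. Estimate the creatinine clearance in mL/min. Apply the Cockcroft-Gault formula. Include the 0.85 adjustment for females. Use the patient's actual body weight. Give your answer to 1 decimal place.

CrCl = (140 − 82) × 56.1 / (72 × 1.2) × 0.85 = 3253.8 / 86.40 × 0.85 ≈ 32.0 mL/min

32.0 mL/min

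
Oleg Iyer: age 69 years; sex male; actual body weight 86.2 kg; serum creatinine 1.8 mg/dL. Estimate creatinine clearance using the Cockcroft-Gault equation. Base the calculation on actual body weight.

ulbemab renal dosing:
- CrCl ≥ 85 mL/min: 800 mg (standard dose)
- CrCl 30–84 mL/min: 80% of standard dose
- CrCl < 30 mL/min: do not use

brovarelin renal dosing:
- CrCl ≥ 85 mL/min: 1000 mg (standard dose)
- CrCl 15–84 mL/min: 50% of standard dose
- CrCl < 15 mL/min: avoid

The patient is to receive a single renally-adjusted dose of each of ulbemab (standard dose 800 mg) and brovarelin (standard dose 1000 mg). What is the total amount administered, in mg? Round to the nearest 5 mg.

CrCl = (140 − 69) × 86.2 / (72 × 1.8) = 6120.2 / 129.60 ≈ 47.2 mL/min
CrCl ≈ 47 mL/min.
ulbemab: 30–84 mL/min → 80% of 800 mg = 640 mg.
brovarelin: 15–84 mL/min → 50% of 1000 mg = 500 mg.
Total = 640 + 500 = 1140 mg.

1140 mg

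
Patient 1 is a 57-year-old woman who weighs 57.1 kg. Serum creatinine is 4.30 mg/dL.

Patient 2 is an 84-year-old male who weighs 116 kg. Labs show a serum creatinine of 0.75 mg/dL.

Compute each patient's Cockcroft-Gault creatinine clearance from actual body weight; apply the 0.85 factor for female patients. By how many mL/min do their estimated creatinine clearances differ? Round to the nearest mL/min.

Patient 1: CrCl = (140 − 57) × 57.1 / (72 × 4.3) × 0.85 = 4739.3 / 309.60 × 0.85 ≈ 13.0 mL/min
Patient 2: CrCl = (140 − 84) × 116 / (72 × 0.75) = 6496.0 / 54.00 ≈ 120.3 mL/min
|13.0 − 120.3| = 107.3 mL/min

107 mL/min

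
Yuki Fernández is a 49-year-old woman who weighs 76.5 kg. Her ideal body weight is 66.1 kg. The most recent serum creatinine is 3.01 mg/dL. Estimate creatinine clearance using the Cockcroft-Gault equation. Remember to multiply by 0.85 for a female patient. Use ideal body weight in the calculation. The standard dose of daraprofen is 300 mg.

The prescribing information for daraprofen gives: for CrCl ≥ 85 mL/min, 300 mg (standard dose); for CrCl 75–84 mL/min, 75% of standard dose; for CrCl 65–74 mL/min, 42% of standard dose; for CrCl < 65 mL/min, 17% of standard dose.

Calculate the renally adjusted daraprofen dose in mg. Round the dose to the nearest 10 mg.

50 mg

CrCl = (140 − 49) × 66.1 / (72 × 3.01) × 0.85 = 6015.1 / 216.72 × 0.85 ≈ 23.6 mL/min
CrCl ≈ 24 mL/min → bracket < 65 mL/min.
17% of 300 mg = 51 mg → 50 mg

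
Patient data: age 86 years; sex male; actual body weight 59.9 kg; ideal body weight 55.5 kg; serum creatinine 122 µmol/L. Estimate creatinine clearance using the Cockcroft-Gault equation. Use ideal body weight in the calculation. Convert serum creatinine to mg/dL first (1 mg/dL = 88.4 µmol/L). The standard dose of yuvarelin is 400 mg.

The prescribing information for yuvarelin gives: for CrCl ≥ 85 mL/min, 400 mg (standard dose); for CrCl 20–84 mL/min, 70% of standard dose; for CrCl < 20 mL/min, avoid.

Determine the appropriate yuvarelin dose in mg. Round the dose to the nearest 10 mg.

SCr = 122 / 88.4 = 1.38 mg/dL
CrCl = (140 − 86) × 55.5 / (72 × 1.38) = 2997.0 / 99.36 ≈ 30.2 mL/min
CrCl ≈ 30 mL/min → bracket 20–84 mL/min.
70% of 400 mg = 280 mg

280 mg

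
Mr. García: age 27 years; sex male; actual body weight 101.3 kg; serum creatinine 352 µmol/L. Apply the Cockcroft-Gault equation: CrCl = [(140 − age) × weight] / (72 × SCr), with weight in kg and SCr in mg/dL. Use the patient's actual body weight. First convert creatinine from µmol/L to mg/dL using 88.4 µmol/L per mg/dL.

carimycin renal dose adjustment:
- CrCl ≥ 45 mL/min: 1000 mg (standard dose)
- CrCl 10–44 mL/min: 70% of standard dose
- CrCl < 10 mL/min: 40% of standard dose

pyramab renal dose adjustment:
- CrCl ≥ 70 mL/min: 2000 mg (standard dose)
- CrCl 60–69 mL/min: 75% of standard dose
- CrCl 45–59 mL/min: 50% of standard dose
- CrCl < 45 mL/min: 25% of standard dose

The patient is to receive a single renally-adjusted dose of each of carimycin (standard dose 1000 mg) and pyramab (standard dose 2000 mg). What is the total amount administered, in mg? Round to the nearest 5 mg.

SCr = 352 / 88.4 = 3.982 mg/dL
CrCl = (140 − 27) × 101.3 / (72 × 3.982) = 11446.9 / 286.70 ≈ 39.9 mL/min
CrCl ≈ 40 mL/min.
carimycin: 10–44 mL/min → 70% of 1000 mg = 700 mg.
pyramab: < 45 mL/min → 25% of 2000 mg = 500 mg.
Total = 700 + 500 = 1200 mg.

1200 mg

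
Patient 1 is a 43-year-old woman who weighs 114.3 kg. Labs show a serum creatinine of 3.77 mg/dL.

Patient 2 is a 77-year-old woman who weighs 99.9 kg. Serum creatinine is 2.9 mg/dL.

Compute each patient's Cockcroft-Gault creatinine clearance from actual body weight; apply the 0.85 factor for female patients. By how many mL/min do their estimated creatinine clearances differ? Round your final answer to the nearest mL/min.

9 mL/min

Patient 1: CrCl = (140 − 43) × 114.3 / (72 × 3.77) × 0.85 = 11087.1 / 271.44 × 0.85 ≈ 34.7 mL/min
Patient 2: CrCl = (140 − 77) × 99.9 / (72 × 2.9) × 0.85 = 6293.7 / 208.80 × 0.85 ≈ 25.6 mL/min
|34.7 − 25.6| = 9.1 mL/min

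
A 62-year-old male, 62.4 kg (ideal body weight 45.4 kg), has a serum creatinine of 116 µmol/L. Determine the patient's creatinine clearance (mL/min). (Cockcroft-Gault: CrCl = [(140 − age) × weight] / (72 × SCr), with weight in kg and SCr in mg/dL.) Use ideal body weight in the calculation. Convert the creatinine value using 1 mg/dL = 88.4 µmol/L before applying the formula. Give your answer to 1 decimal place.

37.5 mL/min

SCr = 116 / 88.4 = 1.312 mg/dL
CrCl = (140 − 62) × 45.4 / (72 × 1.312) = 3541.2 / 94.46 ≈ 37.5 mL/min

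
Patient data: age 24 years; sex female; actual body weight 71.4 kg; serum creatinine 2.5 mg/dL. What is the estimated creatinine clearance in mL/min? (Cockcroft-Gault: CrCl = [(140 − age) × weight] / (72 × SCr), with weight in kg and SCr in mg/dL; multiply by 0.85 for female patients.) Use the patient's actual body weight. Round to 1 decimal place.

CrCl = (140 − 24) × 71.4 / (72 × 2.5) × 0.85 = 8282.4 / 180.00 × 0.85 ≈ 39.1 mL/min

39.1 mL/min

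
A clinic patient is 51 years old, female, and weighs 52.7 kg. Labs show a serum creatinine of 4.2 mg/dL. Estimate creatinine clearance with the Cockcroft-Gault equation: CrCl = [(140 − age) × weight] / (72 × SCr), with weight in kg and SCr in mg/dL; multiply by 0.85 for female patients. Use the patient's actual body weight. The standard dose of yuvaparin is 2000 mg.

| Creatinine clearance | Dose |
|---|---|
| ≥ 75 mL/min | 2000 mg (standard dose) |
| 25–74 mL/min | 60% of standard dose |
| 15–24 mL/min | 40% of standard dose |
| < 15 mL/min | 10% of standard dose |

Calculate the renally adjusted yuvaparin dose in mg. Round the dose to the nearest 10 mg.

200 mg

CrCl = (140 − 51) × 52.7 / (72 × 4.2) × 0.85 = 4690.3 / 302.40 × 0.85 ≈ 13.2 mL/min
CrCl ≈ 13 mL/min → bracket < 15 mL/min.
10% of 2000 mg = 200 mg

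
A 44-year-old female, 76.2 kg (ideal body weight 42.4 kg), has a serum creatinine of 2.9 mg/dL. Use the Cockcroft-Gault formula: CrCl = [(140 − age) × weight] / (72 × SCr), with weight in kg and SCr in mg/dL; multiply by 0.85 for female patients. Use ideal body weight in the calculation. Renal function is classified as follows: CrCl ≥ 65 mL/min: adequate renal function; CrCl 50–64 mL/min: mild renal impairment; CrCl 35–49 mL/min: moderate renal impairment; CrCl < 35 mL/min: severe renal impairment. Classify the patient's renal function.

CrCl = (140 − 44) × 42.4 / (72 × 2.9) × 0.85 = 4070.4 / 208.80 × 0.85 ≈ 16.6 mL/min
17 mL/min falls in the 'severe renal impairment' range.

severe renal impairment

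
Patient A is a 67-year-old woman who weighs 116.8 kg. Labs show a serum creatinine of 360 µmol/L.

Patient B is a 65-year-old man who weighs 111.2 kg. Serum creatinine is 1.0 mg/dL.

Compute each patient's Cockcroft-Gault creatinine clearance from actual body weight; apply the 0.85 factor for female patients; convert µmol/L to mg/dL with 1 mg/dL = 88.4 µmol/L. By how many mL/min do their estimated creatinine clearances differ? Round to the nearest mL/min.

91 mL/min

Patient A: SCr = 360 / 88.4 = 4.072 mg/dL
Patient A: CrCl = (140 − 67) × 116.8 / (72 × 4.072) × 0.85 = 8526.4 / 293.18 × 0.85 ≈ 24.7 mL/min
Patient B: CrCl = (140 − 65) × 111.2 / (72 × 1) = 8340.0 / 72.00 ≈ 115.8 mL/min
|24.7 − 115.8| = 91.1 mL/min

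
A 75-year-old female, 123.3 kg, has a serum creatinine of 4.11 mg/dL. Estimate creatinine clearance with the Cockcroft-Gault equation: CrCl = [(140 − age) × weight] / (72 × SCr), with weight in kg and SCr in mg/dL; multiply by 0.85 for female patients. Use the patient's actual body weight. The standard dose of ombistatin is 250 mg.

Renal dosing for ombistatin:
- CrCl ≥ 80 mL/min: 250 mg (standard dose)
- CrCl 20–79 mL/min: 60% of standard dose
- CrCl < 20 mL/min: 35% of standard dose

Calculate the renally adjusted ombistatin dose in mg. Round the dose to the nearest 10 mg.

150 mg

CrCl = (140 − 75) × 123.3 / (72 × 4.11) × 0.85 = 8014.5 / 295.92 × 0.85 ≈ 23.0 mL/min
CrCl ≈ 23 mL/min → bracket 20–79 mL/min.
60% of 250 mg = 150 mg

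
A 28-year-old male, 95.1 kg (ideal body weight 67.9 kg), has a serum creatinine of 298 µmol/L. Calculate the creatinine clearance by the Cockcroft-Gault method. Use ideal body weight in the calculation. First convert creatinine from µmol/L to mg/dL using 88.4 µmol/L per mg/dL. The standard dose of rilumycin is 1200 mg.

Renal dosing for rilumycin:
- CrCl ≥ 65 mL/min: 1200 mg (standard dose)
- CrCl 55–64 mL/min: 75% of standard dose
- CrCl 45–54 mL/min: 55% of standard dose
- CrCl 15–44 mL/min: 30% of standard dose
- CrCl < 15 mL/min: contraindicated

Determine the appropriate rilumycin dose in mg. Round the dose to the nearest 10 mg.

SCr = 298 / 88.4 = 3.371 mg/dL
CrCl = (140 − 28) × 67.9 / (72 × 3.371) = 7604.8 / 242.71 ≈ 31.3 mL/min
CrCl ≈ 31 mL/min → bracket 15–44 mL/min.
30% of 1200 mg = 360 mg

360 mg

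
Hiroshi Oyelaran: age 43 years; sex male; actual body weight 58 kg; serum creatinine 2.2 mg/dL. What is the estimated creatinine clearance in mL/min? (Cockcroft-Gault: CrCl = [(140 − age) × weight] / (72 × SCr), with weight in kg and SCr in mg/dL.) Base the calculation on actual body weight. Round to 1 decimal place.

CrCl = (140 − 43) × 58 / (72 × 2.2) = 5626.0 / 158.40 ≈ 35.5 mL/min

35.5 mL/min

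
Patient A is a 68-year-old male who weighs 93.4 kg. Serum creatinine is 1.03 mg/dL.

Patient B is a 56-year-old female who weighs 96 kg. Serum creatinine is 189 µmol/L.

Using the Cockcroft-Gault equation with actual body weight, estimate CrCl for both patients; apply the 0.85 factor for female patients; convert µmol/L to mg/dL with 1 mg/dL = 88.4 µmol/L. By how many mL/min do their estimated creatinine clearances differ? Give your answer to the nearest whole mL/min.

46 mL/min

Patient A: CrCl = (140 − 68) × 93.4 / (72 × 1.03) = 6724.8 / 74.16 ≈ 90.7 mL/min
Patient B: SCr = 189 / 88.4 = 2.138 mg/dL
Patient B: CrCl = (140 − 56) × 96 / (72 × 2.138) × 0.85 = 8064.0 / 153.94 × 0.85 ≈ 44.5 mL/min
|90.7 − 44.5| = 46.2 mL/min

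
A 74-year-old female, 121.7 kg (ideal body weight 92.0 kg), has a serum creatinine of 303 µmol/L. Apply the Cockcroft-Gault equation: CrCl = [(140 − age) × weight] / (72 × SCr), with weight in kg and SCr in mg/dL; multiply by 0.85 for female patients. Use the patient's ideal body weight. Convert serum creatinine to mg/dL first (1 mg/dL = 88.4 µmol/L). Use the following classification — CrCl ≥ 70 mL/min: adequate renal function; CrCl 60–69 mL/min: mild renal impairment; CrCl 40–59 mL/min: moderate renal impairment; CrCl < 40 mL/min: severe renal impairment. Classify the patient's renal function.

SCr = 303 / 88.4 = 3.428 mg/dL
CrCl = (140 − 74) × 92 / (72 × 3.428) × 0.85 = 6072.0 / 246.82 × 0.85 ≈ 20.9 mL/min
21 mL/min falls in the 'severe renal impairment' range.

severe renal impairment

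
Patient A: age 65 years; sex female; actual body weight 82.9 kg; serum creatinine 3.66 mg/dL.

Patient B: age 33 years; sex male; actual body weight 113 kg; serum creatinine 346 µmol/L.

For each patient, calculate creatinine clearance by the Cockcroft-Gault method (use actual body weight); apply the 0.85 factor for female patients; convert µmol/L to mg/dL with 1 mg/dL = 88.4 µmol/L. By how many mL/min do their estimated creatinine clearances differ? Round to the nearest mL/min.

23 mL/min

Patient A: CrCl = (140 − 65) × 82.9 / (72 × 3.66) × 0.85 = 6217.5 / 263.52 × 0.85 ≈ 20.1 mL/min
Patient B: SCr = 346 / 88.4 = 3.914 mg/dL
Patient B: CrCl = (140 − 33) × 113 / (72 × 3.914) = 12091.0 / 281.81 ≈ 42.9 mL/min
|20.1 − 42.9| = 22.8 mL/min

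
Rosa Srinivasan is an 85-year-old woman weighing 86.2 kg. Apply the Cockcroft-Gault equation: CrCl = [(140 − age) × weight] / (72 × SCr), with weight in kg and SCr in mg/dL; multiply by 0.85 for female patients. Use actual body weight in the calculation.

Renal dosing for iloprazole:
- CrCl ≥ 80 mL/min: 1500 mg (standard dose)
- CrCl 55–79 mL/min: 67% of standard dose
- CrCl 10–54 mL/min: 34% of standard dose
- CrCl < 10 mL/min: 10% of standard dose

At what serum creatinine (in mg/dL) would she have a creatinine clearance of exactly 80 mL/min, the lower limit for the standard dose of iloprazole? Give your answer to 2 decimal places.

0.70 mg/dL

Standard dose requires CrCl ≥ 80 mL/min.
Set (140 − 85) × 86.2 × 0.85 / (72 × SCr) = 80
SCr = (140 − 85) × 86.2 × 0.85 / (72 × 80) = 0.700 mg/dL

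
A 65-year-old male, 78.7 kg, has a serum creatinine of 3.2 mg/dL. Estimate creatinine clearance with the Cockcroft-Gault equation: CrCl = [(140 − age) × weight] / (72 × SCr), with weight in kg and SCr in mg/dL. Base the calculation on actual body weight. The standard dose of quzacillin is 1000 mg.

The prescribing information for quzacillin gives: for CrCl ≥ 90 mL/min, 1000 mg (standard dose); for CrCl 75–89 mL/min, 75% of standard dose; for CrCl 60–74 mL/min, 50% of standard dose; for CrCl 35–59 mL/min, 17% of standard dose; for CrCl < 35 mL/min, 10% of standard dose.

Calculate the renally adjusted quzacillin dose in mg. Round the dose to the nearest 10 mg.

100 mg

CrCl = (140 − 65) × 78.7 / (72 × 3.2) = 5902.5 / 230.40 ≈ 25.6 mL/min
CrCl ≈ 26 mL/min → bracket < 35 mL/min.
10% of 1000 mg = 100 mg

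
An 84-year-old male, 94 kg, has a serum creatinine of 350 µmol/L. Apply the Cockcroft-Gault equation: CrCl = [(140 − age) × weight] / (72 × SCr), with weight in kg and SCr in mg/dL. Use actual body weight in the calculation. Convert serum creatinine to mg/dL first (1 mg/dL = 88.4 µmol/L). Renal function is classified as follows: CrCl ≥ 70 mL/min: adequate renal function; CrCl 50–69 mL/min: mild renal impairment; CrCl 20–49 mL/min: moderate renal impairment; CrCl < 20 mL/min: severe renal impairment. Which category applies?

severe renal impairment

SCr = 350 / 88.4 = 3.959 mg/dL
CrCl = (140 − 84) × 94 / (72 × 3.959) = 5264.0 / 285.05 ≈ 18.5 mL/min
18 mL/min falls in the 'severe renal impairment' range.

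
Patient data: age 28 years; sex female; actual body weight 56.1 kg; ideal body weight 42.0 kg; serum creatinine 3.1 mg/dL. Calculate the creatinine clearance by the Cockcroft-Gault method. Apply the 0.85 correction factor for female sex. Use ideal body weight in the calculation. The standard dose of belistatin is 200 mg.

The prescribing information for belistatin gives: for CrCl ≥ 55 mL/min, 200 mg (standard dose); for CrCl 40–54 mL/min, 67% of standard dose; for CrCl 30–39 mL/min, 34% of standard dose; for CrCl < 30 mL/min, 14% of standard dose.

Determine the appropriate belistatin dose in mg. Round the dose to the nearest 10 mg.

CrCl = (140 − 28) × 42 / (72 × 3.1) × 0.85 = 4704.0 / 223.20 × 0.85 ≈ 17.9 mL/min
CrCl ≈ 18 mL/min → bracket < 30 mL/min.
14% of 200 mg = 28 mg → 30 mg

30 mg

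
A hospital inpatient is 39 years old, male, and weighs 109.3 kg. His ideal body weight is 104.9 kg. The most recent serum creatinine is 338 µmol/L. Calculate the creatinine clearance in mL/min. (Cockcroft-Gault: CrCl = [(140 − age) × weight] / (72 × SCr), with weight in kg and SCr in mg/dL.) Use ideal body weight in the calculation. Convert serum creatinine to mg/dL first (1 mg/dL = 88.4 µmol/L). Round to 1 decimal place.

SCr = 338 / 88.4 = 3.824 mg/dL
CrCl = (140 − 39) × 104.9 / (72 × 3.824) = 10594.9 / 275.33 ≈ 38.5 mL/min

38.5 mL/min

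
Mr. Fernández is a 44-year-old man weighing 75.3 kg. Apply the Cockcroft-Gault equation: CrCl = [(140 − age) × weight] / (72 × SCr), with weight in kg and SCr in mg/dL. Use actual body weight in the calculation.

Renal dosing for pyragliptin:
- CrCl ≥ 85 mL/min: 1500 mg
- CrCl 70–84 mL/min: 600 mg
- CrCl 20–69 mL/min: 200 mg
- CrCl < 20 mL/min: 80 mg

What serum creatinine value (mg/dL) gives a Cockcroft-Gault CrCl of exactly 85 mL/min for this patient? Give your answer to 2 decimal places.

Standard dose requires CrCl ≥ 85 mL/min.
Set (140 − 44) × 75.3 / (72 × SCr) = 85
SCr = (140 − 44) × 75.3 / (72 × 85) = 1.181 mg/dL

1.18 mg/dL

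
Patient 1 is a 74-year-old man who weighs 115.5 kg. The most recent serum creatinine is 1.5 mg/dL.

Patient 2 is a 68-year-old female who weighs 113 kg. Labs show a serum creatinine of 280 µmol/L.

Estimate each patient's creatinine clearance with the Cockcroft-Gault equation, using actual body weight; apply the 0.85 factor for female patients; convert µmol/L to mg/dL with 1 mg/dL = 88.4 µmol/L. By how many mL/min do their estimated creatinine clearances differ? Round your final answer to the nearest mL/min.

40 mL/min

Patient 1: CrCl = (140 − 74) × 115.5 / (72 × 1.5) = 7623.0 / 108.00 ≈ 70.6 mL/min
Patient 2: SCr = 280 / 88.4 = 3.167 mg/dL
Patient 2: CrCl = (140 − 68) × 113 / (72 × 3.167) × 0.85 = 8136.0 / 228.02 × 0.85 ≈ 30.3 mL/min
|70.6 − 30.3| = 40.3 mL/min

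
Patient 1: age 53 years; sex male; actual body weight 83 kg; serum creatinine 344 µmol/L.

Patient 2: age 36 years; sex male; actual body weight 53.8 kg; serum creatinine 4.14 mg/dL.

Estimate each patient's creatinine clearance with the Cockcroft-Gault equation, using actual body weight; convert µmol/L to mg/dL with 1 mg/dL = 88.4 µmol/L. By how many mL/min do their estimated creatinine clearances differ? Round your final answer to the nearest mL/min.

7 mL/min

Patient 1: SCr = 344 / 88.4 = 3.891 mg/dL
Patient 1: CrCl = (140 − 53) × 83 / (72 × 3.891) = 7221.0 / 280.15 ≈ 25.8 mL/min
Patient 2: CrCl = (140 − 36) × 53.8 / (72 × 4.14) = 5595.2 / 298.08 ≈ 18.8 mL/min
|25.8 − 18.8| = 7.0 mL/min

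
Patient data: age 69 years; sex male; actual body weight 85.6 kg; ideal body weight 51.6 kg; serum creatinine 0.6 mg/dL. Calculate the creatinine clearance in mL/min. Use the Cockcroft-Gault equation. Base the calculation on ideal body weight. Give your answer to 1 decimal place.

CrCl = (140 − 69) × 51.6 / (72 × 0.6) = 3663.6 / 43.20 ≈ 84.8 mL/min

84.8 mL/min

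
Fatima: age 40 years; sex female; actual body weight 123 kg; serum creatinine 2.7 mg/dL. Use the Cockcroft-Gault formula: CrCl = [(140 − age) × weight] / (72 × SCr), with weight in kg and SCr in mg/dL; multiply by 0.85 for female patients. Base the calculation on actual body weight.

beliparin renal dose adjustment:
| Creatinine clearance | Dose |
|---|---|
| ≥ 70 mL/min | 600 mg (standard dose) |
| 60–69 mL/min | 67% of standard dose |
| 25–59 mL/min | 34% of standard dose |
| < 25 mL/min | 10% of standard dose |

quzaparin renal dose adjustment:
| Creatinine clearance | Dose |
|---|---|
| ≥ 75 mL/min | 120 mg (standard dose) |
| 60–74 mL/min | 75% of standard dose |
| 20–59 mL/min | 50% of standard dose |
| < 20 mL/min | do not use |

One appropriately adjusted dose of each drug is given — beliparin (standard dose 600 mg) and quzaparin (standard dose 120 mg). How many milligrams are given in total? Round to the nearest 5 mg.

265 mg

CrCl = (140 − 40) × 123 / (72 × 2.7) × 0.85 = 12300.0 / 194.40 × 0.85 ≈ 53.8 mL/min
CrCl ≈ 54 mL/min.
beliparin: 25–59 mL/min → 34% of 600 mg = 204 mg.
quzaparin: 20–59 mL/min → 50% of 120 mg = 60 mg.
Total = 204 + 60 = 264 mg.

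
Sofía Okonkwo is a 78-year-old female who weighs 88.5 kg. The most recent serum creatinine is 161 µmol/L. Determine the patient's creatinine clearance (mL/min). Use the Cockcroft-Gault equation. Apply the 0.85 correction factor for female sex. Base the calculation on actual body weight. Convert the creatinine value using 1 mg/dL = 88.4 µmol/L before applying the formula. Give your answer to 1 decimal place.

SCr = 161 / 88.4 = 1.821 mg/dL
CrCl = (140 − 78) × 88.5 / (72 × 1.821) × 0.85 = 5487.0 / 131.11 × 0.85 ≈ 35.6 mL/min

35.6 mL/min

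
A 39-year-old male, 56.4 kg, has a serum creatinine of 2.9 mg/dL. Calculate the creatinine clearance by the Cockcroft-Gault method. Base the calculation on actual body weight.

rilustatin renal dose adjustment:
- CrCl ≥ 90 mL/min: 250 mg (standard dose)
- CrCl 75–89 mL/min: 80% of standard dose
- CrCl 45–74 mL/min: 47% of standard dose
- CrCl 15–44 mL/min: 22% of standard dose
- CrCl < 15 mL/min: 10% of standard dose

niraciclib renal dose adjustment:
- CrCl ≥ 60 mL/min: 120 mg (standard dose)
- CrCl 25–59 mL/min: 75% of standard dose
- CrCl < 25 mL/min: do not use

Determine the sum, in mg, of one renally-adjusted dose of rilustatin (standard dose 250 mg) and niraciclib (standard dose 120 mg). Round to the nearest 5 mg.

CrCl = (140 − 39) × 56.4 / (72 × 2.9) = 5696.4 / 208.80 ≈ 27.3 mL/min
CrCl ≈ 27 mL/min.
rilustatin: 15–44 mL/min → 22% of 250 mg = 55 mg.
niraciclib: 25–59 mL/min → 75% of 120 mg = 90 mg.
Total = 55 + 90 = 145 mg.

145 mg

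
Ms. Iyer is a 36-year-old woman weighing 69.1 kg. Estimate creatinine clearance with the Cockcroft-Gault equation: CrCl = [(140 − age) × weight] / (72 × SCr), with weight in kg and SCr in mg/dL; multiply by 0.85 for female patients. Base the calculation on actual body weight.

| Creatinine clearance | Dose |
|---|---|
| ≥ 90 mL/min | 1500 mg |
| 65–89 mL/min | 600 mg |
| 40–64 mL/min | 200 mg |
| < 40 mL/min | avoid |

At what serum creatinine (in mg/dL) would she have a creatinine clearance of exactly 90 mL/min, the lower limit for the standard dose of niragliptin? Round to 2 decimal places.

0.94 mg/dL

Standard dose requires CrCl ≥ 90 mL/min.
Set (140 − 36) × 69.1 × 0.85 / (72 × SCr) = 90
SCr = (140 − 36) × 69.1 × 0.85 / (72 × 90) = 0.943 mg/dL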